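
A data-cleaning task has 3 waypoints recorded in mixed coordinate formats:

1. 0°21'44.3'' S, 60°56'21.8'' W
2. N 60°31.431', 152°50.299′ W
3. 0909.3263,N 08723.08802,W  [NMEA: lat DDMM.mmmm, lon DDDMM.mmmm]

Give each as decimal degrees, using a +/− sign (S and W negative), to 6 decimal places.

Point 1:
  Latitude: 0 + 21/60 + 44.3/3600 = 0.3623056
  S ⇒ negate
  λ: 60° + 56/60 + 21.8/3600 = 60 + 0.933333 + 0.006056 = 60.9393889
  W → negative
Point 2:
  Latitude: 60 + 31.431/60 = 60.5238500
  N ⇒ keep positive
  Longitude: 50.299′ = 0.838317°; total 152.8383167
  W ⇒ negate
Point 3:
  Latitude: degrees = first 2 digits = 9, minutes = 9.3263; 9 + 9.3263/60 = 9.1554383
  N ⇒ keep positive
  Lon: split at 3 digits → 087° and 23.08802′; 87 + 23.08802/60 = 87.3848003
  W ⇒ negate

1. -0.362306, -60.939389
2. 60.523850, -152.838317
3. 9.155438, -87.384800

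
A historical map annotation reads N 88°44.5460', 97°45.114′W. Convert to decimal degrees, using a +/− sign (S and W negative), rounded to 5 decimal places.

88.74243, -97.75190

φ: 88 + 44.546/60 = 88.742433
N → positive
λ: 45.114′ = 0.751900°; total 97.751900
W ⇒ negate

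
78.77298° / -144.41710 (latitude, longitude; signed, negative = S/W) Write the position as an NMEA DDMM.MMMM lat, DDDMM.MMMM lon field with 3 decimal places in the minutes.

Latitude: minutes = (78.772980 − 78) × 60 = 46.37880
Longitude is negative → W; |value| = 144.417100
Longitude: 144° + 0.417100 × 60 = 144° 25.02600′

7846.379,N / 14425.026,W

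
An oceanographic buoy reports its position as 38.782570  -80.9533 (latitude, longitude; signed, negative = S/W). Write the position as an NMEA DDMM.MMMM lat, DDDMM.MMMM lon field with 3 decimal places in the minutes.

3846.954,N / 08057.198,W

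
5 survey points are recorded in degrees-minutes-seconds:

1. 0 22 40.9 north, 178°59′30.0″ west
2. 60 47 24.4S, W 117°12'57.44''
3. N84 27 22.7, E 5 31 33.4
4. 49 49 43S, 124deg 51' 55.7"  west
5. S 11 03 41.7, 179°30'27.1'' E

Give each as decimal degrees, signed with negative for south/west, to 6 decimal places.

Point 1:
  Latitude: 22′ + 40.9″ = 22.68167′; 0 + 22.68167/60 = 0.3780278
  N → positive
  Lon: 178 + 59/60 + 30/3600 = 178.9916667
  W ⇒ negate
Point 2:
  φ: 60° + 47/60 + 24.4/3600 = 60 + 0.783333 + 0.006778 = 60.7901111
  hemisphere S, so the sign is −
  Lon: 12′ + 57.44″ = 12.95733′; 117 + 12.95733/60 = 117.2159556
  W → negative
Point 3:
  Latitude: 27′ + 22.7″ = 27.37833′; 84 + 27.37833/60 = 84.4563056
  N ⇒ keep positive
  Longitude: 5° + 31/60 + 33.4/3600 = 5 + 0.516667 + 0.009278 = 5.5259444
  E ⇒ keep positive
Point 4:
  Latitude: 49° + 49/60 + 43/3600 = 49 + 0.816667 + 0.011944 = 49.8286111
  S ⇒ negate
  Longitude: 51′ + 55.7″ = 51.92833′; 124 + 51.92833/60 = 124.8654722
  W → negative
Point 5:
  Latitude: 11 + 3/60 + 41.7/3600 = 11.0615833
  S → negative
  Lon: 30′ + 27.1″ = 30.45167′; 179 + 30.45167/60 = 179.5075278
  E → positive

1. 0.378028, -178.991667
2. -60.790111, -117.215956
3. 84.456306, 5.525944
4. -49.828611, -124.865472
5. -11.061583, 179.507528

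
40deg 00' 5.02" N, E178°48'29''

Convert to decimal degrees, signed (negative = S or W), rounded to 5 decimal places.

40.00139, 178.80806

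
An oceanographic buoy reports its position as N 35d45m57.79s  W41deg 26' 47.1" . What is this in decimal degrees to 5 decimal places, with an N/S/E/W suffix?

35.76605° N, 41.44642° W

φ: 35° + 45/60 + 57.79/3600 = 35 + 0.750000 + 0.016053 = 35.766053
Lon: 41 + 26/60 + 47.1/3600 = 41.446417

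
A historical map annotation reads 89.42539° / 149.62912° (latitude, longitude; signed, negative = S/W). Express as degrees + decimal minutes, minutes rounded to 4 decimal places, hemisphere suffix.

89° 25.5234′ N, 149° 37.7472′ E

Latitude: 89° + 0.425390 × 60 = 89° 25.523400′
Longitude: minutes = (149.629120 − 149) × 60 = 37.747200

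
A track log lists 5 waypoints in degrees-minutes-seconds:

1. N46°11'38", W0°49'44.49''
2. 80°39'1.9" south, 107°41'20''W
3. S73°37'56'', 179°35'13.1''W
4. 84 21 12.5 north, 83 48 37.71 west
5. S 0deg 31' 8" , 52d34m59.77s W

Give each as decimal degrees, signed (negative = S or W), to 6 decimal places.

1. 46.193889, -0.829025
2. -80.650528, -107.688889
3. -73.632222, -179.586972
4. 84.353472, -83.810475
5. -0.518889, -52.583269

Point 1:
  Lat: 46° + 11/60 + 38/3600 = 46 + 0.183333 + 0.010556 = 46.1938889
  N → positive
  Lon: 0° + 49/60 + 44.49/3600 = 0 + 0.816667 + 0.012358 = 0.8290250
  W → negative
Point 2:
  Lat: 80° + 39/60 + 1.9/3600 = 80 + 0.650000 + 0.000528 = 80.6505278
  S → negative
  Longitude: 107 + 41/60 + 20/3600 = 107.6888889
  hemisphere W, so the sign is −
Point 3:
  φ: 73 + 37/60 + 56/3600 = 73.6322222
  S ⇒ negate
  Longitude: 35′ + 13.1″ = 35.21833′; 179 + 35.21833/60 = 179.5869722
  hemisphere W, so the sign is −
Point 4:
  Latitude: 21′ + 12.5″ = 21.20833′; 84 + 21.20833/60 = 84.3534722
  N → positive
  Lon: 83° + 48/60 + 37.71/3600 = 83 + 0.800000 + 0.010475 = 83.8104750
  W → negative
Point 5:
  Lat: 0° + 31/60 + 8/3600 = 0 + 0.516667 + 0.002222 = 0.5188889
  S ⇒ negate
  λ: 34′ + 59.77″ = 34.99617′; 52 + 34.99617/60 = 52.5832694
  hemisphere W, so the sign is −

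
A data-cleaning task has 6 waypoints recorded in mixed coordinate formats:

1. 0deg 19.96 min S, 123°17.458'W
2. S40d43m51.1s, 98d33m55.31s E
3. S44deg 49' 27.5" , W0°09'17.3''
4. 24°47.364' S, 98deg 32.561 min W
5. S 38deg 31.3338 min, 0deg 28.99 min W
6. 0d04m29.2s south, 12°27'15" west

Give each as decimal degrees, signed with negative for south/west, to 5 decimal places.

Point 1:
  φ: 0 + 19.96/60 = 0.332667
  S → negative
  Longitude: 123 + 17.458/60 = 123.290967
  W ⇒ negate
Point 2:
  Lat: 40° + 43/60 + 51.1/3600 = 40 + 0.716667 + 0.014194 = 40.730861
  hemisphere S, so the sign is −
  λ: 98° + 33/60 + 55.31/3600 = 98 + 0.550000 + 0.015364 = 98.565364
  E → positive
Point 3:
  Latitude: 44 + 49/60 + 27.5/3600 = 44.824306
  hemisphere S, so the sign is −
  λ: 0 + 9/60 + 17.3/3600 = 0.154806
  W → negative
Point 4:
  φ: 47.364′ = 0.789400°; total 24.789400
  hemisphere S, so the sign is −
  Lon: 32.561′ = 0.542683°; total 98.542683
  hemisphere W, so the sign is −
Point 5:
  φ: 31.3338′ = 0.522230°; total 38.522230
  S ⇒ negate
  Longitude: 28.99′ = 0.483167°; total 0.483167
  W ⇒ negate
Point 6:
  Latitude: 0° + 4/60 + 29.2/3600 = 0 + 0.066667 + 0.008111 = 0.074778
  S → negative
  Longitude: 12 + 27/60 + 15/3600 = 12.454167
  W ⇒ negate

1. -0.33267, -123.29097
2. -40.73086, 98.56536
3. -44.82431, -0.15481
4. -24.78940, -98.54268
5. -38.52223, -0.48317
6. -0.07478, -12.45417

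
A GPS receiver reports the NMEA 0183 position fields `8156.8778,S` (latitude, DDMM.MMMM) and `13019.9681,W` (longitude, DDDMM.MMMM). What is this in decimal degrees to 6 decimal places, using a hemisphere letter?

Lat: degrees = first 2 digits = 81, minutes = 56.8778; 81 + 56.8778/60 = 81.9479633
λ: split at 3 digits → 130° and 19.9681′; 130 + 19.9681/60 = 130.3328017

81.947963° S, 130.332802° W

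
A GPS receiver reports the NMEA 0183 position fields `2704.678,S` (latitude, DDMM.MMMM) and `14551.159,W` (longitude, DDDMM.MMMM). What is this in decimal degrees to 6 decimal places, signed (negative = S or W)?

-27.077967, -145.852650

Latitude: degrees = first 2 digits = 27, minutes = 4.678; 27 + 4.678/60 = 27.0779667
S ⇒ negate
Lon: split at 3 digits → 145° and 51.159′; 145 + 51.159/60 = 145.8526500
W ⇒ negate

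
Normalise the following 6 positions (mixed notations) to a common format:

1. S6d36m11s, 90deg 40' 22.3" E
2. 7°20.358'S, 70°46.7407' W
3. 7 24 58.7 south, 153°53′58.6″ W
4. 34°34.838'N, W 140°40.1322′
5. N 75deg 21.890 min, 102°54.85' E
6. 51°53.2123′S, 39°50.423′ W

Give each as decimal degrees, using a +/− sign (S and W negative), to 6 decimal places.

1. -6.603056, 90.672861
2. -7.339300, -70.779012
3. -7.416306, -153.899611
4. 34.580633, -140.668870
5. 75.364833, 102.914167
6. -51.886872, -39.840383

Point 1:
  Lat: 36′ + 11″ = 36.18333′; 6 + 36.18333/60 = 6.6030556
  S ⇒ negate
  Longitude: 40′ + 22.3″ = 40.37167′; 90 + 40.37167/60 = 90.6728611
  E ⇒ keep positive
Point 2:
  φ: 20.358′ = 0.339300°; total 7.3393000
  S ⇒ negate
  Longitude: 46.7407′ = 0.779012°; total 70.7790117
  W ⇒ negate
Point 3:
  φ: 7 + 24/60 + 58.7/3600 = 7.4163056
  S → negative
  λ: 153 + 53/60 + 58.6/3600 = 153.8996111
  W → negative
Point 4:
  Latitude: 34.838′ = 0.580633°; total 34.5806333
  N → positive
  Lon: 40.1322′ = 0.668870°; total 140.6688700
  W → negative
Point 5:
  Lat: 75 + 21.89/60 = 75.3648333
  N ⇒ keep positive
  Lon: 54.85′ = 0.914167°; total 102.9141667
  E ⇒ keep positive
Point 6:
  Latitude: 53.2123′ = 0.886872°; total 51.8868717
  S → negative
  Lon: 50.423′ = 0.840383°; total 39.8403833
  W ⇒ negate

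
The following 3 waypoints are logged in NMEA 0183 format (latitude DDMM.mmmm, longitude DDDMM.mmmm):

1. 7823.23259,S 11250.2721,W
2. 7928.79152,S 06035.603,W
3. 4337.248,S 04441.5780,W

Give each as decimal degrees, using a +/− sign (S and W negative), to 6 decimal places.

Point 1:
  Lat: degrees = first 2 digits = 78, minutes = 23.23259; 78 + 23.23259/60 = 78.3872098
  S → negative
  λ: degrees = first 3 digits = 112, minutes = 50.2721; 112 + 50.2721/60 = 112.8378683
  W → negative
Point 2:
  Latitude: split at 2 digits → 79° and 28.79152′; 79 + 28.79152/60 = 79.4798587
  S ⇒ negate
  Longitude: degrees = first 3 digits = 60, minutes = 35.603; 60 + 35.603/60 = 60.5933833
  W ⇒ negate
Point 3:
  Latitude: degrees = first 2 digits = 43, minutes = 37.248; 43 + 37.248/60 = 43.6208000
  S ⇒ negate
  λ: split at 3 digits → 044° and 41.578′; 44 + 41.578/60 = 44.6929667
  W ⇒ negate

1. -78.387210, -112.837868
2. -79.479859, -60.593383
3. -43.620800, -44.692967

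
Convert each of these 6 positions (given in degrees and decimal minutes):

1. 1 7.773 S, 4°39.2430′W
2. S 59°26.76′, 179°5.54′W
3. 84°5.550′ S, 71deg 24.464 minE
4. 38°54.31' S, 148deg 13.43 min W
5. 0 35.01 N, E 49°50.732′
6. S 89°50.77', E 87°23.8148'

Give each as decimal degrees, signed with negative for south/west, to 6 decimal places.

1. -1.129550, -4.654050
2. -59.446000, -179.092333
3. -84.092500, 71.407733
4. -38.905167, -148.223833
5. 0.583500, 49.845533
6. -89.846167, 87.396913

Point 1:
  Lat: 1 + 7.773/60 = 1.1295500
  S → negative
  λ: 39.243′ = 0.654050°; total 4.6540500
  W → negative
Point 2:
  Lat: 59 + 26.76/60 = 59.4460000
  hemisphere S, so the sign is −
  λ: 179 + 5.54/60 = 179.0923333
  W → negative
Point 3:
  φ: 5.55′ = 0.092500°; total 84.0925000
  S → negative
  Lon: 71 + 24.464/60 = 71.4077333
  E ⇒ keep positive
Point 4:
  φ: 54.31′ = 0.905167°; total 38.9051667
  hemisphere S, so the sign is −
  Longitude: 13.43′ = 0.223833°; total 148.2238333
  W → negative
Point 5:
  Latitude: 35.01′ = 0.583500°; total 0.5835000
  N → positive
  Longitude: 50.732′ = 0.845533°; total 49.8455333
  E ⇒ keep positive
Point 6:
  φ: 89 + 50.77/60 = 89.8461667
  hemisphere S, so the sign is −
  Longitude: 23.8148′ = 0.396913°; total 87.3969133
  E ⇒ keep positive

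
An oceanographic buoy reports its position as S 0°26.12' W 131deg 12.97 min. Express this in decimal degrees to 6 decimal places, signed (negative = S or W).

-0.435333, -131.216167

φ: 0 + 26.12/60 = 0.4353333
hemisphere S, so the sign is −
Lon: 12.97′ = 0.216167°; total 131.2161667
W ⇒ negate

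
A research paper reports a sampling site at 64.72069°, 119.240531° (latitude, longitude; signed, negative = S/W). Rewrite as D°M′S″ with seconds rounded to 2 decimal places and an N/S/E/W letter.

Lat: 0.720690 × 60 = 43.24140′ → 43′, remainder × 60 = 14.4840″
λ: whole degrees 119; 14.43186′ → 14′ and 25.9116″

64°43′14.48″ N, 119°14′25.91″ E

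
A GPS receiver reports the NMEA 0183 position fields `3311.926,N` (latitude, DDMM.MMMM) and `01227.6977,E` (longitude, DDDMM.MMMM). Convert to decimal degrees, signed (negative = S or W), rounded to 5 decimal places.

33.19877, 12.46163

φ: degrees = first 2 digits = 33, minutes = 11.926; 33 + 11.926/60 = 33.198767
N ⇒ keep positive
Longitude: degrees = first 3 digits = 12, minutes = 27.6977; 12 + 27.6977/60 = 12.461628
E ⇒ keep positive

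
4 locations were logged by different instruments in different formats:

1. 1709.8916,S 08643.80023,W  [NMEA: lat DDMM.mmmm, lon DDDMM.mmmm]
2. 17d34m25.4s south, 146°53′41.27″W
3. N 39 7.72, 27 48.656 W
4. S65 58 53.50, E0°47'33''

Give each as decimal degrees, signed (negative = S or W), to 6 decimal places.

1. -17.164860, -86.730004
2. -17.573722, -146.894797
3. 39.128667, -27.810933
4. -65.981528, 0.792500

Point 1:
  φ: split at 2 digits → 17° and 9.8916′; 17 + 9.8916/60 = 17.1648600
  hemisphere S, so the sign is −
  λ: degrees = first 3 digits = 86, minutes = 43.80023; 86 + 43.80023/60 = 86.7300038
  hemisphere W, so the sign is −
Point 2:
  Latitude: 17° + 34/60 + 25.4/3600 = 17 + 0.566667 + 0.007056 = 17.5737222
  S → negative
  Lon: 146 + 53/60 + 41.27/3600 = 146.8947972
  hemisphere W, so the sign is −
Point 3:
  φ: 7.72′ = 0.128667°; total 39.1286667
  N ⇒ keep positive
  Longitude: 27 + 48.656/60 = 27.8109333
  W ⇒ negate
Point 4:
  φ: 65° + 58/60 + 53.5/3600 = 65 + 0.966667 + 0.014861 = 65.9815278
  S ⇒ negate
  λ: 0 + 47/60 + 33/3600 = 0.7925000
  E ⇒ keep positive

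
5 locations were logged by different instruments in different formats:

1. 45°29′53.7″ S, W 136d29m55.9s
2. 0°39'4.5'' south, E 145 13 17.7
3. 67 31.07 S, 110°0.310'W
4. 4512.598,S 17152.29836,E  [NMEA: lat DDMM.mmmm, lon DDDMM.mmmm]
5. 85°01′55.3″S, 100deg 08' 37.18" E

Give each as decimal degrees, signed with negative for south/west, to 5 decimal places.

Point 1:
  Latitude: 45 + 29/60 + 53.7/3600 = 45.498250
  S → negative
  Longitude: 136 + 29/60 + 55.9/3600 = 136.498861
  W ⇒ negate
Point 2:
  Lat: 0 + 39/60 + 4.5/3600 = 0.651250
  hemisphere S, so the sign is −
  Lon: 145° + 13/60 + 17.7/3600 = 145 + 0.216667 + 0.004917 = 145.221583
  E → positive
Point 3:
  Latitude: 67 + 31.07/60 = 67.517833
  hemisphere S, so the sign is −
  Lon: 110 + 0.31/60 = 110.005167
  hemisphere W, so the sign is −
Point 4:
  Lat: split at 2 digits → 45° and 12.598′; 45 + 12.598/60 = 45.209967
  hemisphere S, so the sign is −
  Longitude: degrees = first 3 digits = 171, minutes = 52.29836; 171 + 52.29836/60 = 171.871639
  E ⇒ keep positive
Point 5:
  Lat: 85 + 1/60 + 55.3/3600 = 85.032028
  S ⇒ negate
  Lon: 8′ + 37.18″ = 8.61967′; 100 + 8.61967/60 = 100.143661
  E ⇒ keep positive

1. -45.49825, -136.49886
2. -0.65125, 145.22158
3. -67.51783, -110.00517
4. -45.20997, 171.87164
5. -85.03203, 100.14366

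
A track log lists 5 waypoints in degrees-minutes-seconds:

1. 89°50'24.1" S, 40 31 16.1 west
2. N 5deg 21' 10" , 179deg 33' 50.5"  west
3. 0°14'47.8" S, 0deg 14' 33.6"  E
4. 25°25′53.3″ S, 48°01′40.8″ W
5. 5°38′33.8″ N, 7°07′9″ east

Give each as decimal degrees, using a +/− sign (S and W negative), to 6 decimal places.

Point 1:
  Lat: 50′ + 24.1″ = 50.40167′; 89 + 50.40167/60 = 89.8400278
  hemisphere S, so the sign is −
  λ: 31′ + 16.1″ = 31.26833′; 40 + 31.26833/60 = 40.5211389
  hemisphere W, so the sign is −
Point 2:
  Latitude: 5° + 21/60 + 10/3600 = 5 + 0.350000 + 0.002778 = 5.3527778
  N ⇒ keep positive
  Lon: 179 + 33/60 + 50.5/3600 = 179.5640278
  W → negative
Point 3:
  Latitude: 14′ + 47.8″ = 14.79667′; 0 + 14.79667/60 = 0.2466111
  S → negative
  λ: 14′ + 33.6″ = 14.56000′; 0 + 14.56000/60 = 0.2426667
  E → positive
Point 4:
  Lat: 25° + 25/60 + 53.3/3600 = 25 + 0.416667 + 0.014806 = 25.4314722
  hemisphere S, so the sign is −
  Longitude: 48° + 1/60 + 40.8/3600 = 48 + 0.016667 + 0.011333 = 48.0280000
  hemisphere W, so the sign is −
Point 5:
  φ: 38′ + 33.8″ = 38.56333′; 5 + 38.56333/60 = 5.6427222
  N ⇒ keep positive
  Longitude: 7° + 7/60 + 9/3600 = 7 + 0.116667 + 0.002500 = 7.1191667
  E → positive

1. -89.840028, -40.521139
2. 5.352778, -179.564028
3. -0.246611, 0.242667
4. -25.431472, -48.028000
5. 5.642722, 7.119167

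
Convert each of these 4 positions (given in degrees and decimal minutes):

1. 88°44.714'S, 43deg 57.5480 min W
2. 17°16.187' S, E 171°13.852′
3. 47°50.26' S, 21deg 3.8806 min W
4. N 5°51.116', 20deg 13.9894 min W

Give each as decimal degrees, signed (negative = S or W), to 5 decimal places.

Point 1:
  φ: 44.714′ = 0.745233°; total 88.745233
  hemisphere S, so the sign is −
  Longitude: 43 + 57.548/60 = 43.959133
  hemisphere W, so the sign is −
Point 2:
  φ: 17 + 16.187/60 = 17.269783
  S ⇒ negate
  λ: 13.852′ = 0.230867°; total 171.230867
  E ⇒ keep positive
Point 3:
  Lat: 50.26′ = 0.837667°; total 47.837667
  S ⇒ negate
  λ: 3.8806′ = 0.064677°; total 21.064677
  W ⇒ negate
Point 4:
  φ: 5 + 51.116/60 = 5.851933
  N → positive
  Lon: 20 + 13.9894/60 = 20.233157
  W → negative

1. -88.74523, -43.95913
2. -17.26978, 171.23087
3. -47.83767, -21.06468
4. 5.85193, -20.23316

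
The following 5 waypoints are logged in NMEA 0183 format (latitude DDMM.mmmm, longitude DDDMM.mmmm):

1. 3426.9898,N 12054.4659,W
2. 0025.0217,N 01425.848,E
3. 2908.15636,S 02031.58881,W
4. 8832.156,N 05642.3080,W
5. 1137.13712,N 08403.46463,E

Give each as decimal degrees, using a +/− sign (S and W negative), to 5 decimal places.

1. 34.44983, -120.90777
2. 0.41703, 14.43080
3. -29.13594, -20.52648
4. 88.53593, -56.70513
5. 11.61895, 84.05774

Point 1:
  Latitude: split at 2 digits → 34° and 26.9898′; 34 + 26.9898/60 = 34.449830
  N ⇒ keep positive
  Longitude: split at 3 digits → 120° and 54.4659′; 120 + 54.4659/60 = 120.907765
  hemisphere W, so the sign is −
Point 2:
  Lat: degrees = first 2 digits = 0, minutes = 25.0217; 0 + 25.0217/60 = 0.417028
  N → positive
  Longitude: split at 3 digits → 014° and 25.848′; 14 + 25.848/60 = 14.430800
  E → positive
Point 3:
  Lat: degrees = first 2 digits = 29, minutes = 8.15636; 29 + 8.15636/60 = 29.135939
  S → negative
  Longitude: degrees = first 3 digits = 20, minutes = 31.58881; 20 + 31.58881/60 = 20.526480
  W → negative
Point 4:
  Lat: split at 2 digits → 88° and 32.156′; 88 + 32.156/60 = 88.535933
  N ⇒ keep positive
  Longitude: split at 3 digits → 056° and 42.308′; 56 + 42.308/60 = 56.705133
  W ⇒ negate
Point 5:
  Latitude: split at 2 digits → 11° and 37.13712′; 11 + 37.13712/60 = 11.618952
  N ⇒ keep positive
  Lon: split at 3 digits → 084° and 3.46463′; 84 + 3.46463/60 = 84.057744
  E ⇒ keep positive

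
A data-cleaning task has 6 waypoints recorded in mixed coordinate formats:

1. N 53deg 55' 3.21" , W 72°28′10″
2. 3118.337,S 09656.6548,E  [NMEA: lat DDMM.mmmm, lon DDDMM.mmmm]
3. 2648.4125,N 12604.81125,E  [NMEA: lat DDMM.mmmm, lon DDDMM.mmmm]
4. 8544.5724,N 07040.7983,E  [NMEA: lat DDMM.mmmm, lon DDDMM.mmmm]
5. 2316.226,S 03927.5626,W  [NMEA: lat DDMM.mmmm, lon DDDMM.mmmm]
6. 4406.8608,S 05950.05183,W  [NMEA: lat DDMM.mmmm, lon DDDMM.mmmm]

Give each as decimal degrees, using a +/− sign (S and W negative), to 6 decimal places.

Point 1:
  Latitude: 55′ + 3.21″ = 55.05350′; 53 + 55.05350/60 = 53.9175583
  N ⇒ keep positive
  λ: 28′ + 10″ = 28.16667′; 72 + 28.16667/60 = 72.4694444
  hemisphere W, so the sign is −
Point 2:
  Latitude: degrees = first 2 digits = 31, minutes = 18.337; 31 + 18.337/60 = 31.3056167
  S ⇒ negate
  Lon: degrees = first 3 digits = 96, minutes = 56.6548; 96 + 56.6548/60 = 96.9442467
  E ⇒ keep positive
Point 3:
  Lat: degrees = first 2 digits = 26, minutes = 48.4125; 26 + 48.4125/60 = 26.8068750
  N → positive
  λ: degrees = first 3 digits = 126, minutes = 4.81125; 126 + 4.81125/60 = 126.0801875
  E → positive
Point 4:
  Latitude: split at 2 digits → 85° and 44.5724′; 85 + 44.5724/60 = 85.7428733
  N ⇒ keep positive
  Lon: split at 3 digits → 070° and 40.7983′; 70 + 40.7983/60 = 70.6799717
  E → positive
Point 5:
  Lat: degrees = first 2 digits = 23, minutes = 16.226; 23 + 16.226/60 = 23.2704333
  hemisphere S, so the sign is −
  Longitude: degrees = first 3 digits = 39, minutes = 27.5626; 39 + 27.5626/60 = 39.4593767
  hemisphere W, so the sign is −
Point 6:
  φ: degrees = first 2 digits = 44, minutes = 6.8608; 44 + 6.8608/60 = 44.1143467
  hemisphere S, so the sign is −
  λ: degrees = first 3 digits = 59, minutes = 50.05183; 59 + 50.05183/60 = 59.8341972
  W ⇒ negate

1. 53.917558, -72.469444
2. -31.305617, 96.944247
3. 26.806875, 126.080188
4. 85.742873, 70.679972
5. -23.270433, -39.459377
6. -44.114347, -59.834197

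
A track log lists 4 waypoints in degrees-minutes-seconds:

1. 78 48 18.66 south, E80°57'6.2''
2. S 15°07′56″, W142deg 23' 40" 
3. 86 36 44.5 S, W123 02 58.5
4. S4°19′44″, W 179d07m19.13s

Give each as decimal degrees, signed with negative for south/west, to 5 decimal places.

Point 1:
  Latitude: 78° + 48/60 + 18.66/3600 = 78 + 0.800000 + 0.005183 = 78.805183
  hemisphere S, so the sign is −
  λ: 80 + 57/60 + 6.2/3600 = 80.951722
  E ⇒ keep positive
Point 2:
  Latitude: 7′ + 56″ = 7.93333′; 15 + 7.93333/60 = 15.132222
  S → negative
  λ: 23′ + 40″ = 23.66667′; 142 + 23.66667/60 = 142.394444
  hemisphere W, so the sign is −
Point 3:
  φ: 36′ + 44.5″ = 36.74167′; 86 + 36.74167/60 = 86.612361
  S ⇒ negate
  Longitude: 123° + 2/60 + 58.5/3600 = 123 + 0.033333 + 0.016250 = 123.049583
  W ⇒ negate
Point 4:
  Lat: 4 + 19/60 + 44/3600 = 4.328889
  S → negative
  Longitude: 7′ + 19.13″ = 7.31883′; 179 + 7.31883/60 = 179.121981
  W → negative

1. -78.80518, 80.95172
2. -15.13222, -142.39444
3. -86.61236, -123.04958
4. -4.32889, -179.12198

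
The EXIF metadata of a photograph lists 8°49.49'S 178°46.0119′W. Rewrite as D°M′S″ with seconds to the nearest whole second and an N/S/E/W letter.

φ: fractional minutes 0.49000 × 60 = 29.40″
λ: fractional minutes 0.01190 × 60 = 0.71″

8°49′29″ S, 178°46′1″ W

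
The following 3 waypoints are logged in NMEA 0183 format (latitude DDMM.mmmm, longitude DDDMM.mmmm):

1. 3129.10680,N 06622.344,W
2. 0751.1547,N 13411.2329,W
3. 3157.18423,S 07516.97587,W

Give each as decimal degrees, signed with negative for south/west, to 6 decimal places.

Point 1:
  Lat: degrees = first 2 digits = 31, minutes = 29.1068; 31 + 29.1068/60 = 31.4851133
  N → positive
  λ: split at 3 digits → 066° and 22.344′; 66 + 22.344/60 = 66.3724000
  W → negative
Point 2:
  Latitude: degrees = first 2 digits = 7, minutes = 51.1547; 7 + 51.1547/60 = 7.8525783
  N → positive
  Longitude: split at 3 digits → 134° and 11.2329′; 134 + 11.2329/60 = 134.1872150
  hemisphere W, so the sign is −
Point 3:
  φ: degrees = first 2 digits = 31, minutes = 57.18423; 31 + 57.18423/60 = 31.9530705
  S ⇒ negate
  Longitude: degrees = first 3 digits = 75, minutes = 16.97587; 75 + 16.97587/60 = 75.2829312
  W ⇒ negate

1. 31.485113, -66.372400
2. 7.852578, -134.187215
3. -31.953071, -75.282931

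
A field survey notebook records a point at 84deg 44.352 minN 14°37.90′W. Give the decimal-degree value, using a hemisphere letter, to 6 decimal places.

φ: 84 + 44.352/60 = 84.7392000
λ: 37.9′ = 0.631667°; total 14.6316667

84.739200° N, 14.631667° W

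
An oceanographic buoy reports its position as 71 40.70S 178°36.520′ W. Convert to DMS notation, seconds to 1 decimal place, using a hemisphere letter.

71°40′42.0″ S, 178°36′31.2″ W

Lat: fractional minutes 0.70000 × 60 = 42.000″
λ: 36.52000′ → 36′ and 0.52000 × 60 = 31.200″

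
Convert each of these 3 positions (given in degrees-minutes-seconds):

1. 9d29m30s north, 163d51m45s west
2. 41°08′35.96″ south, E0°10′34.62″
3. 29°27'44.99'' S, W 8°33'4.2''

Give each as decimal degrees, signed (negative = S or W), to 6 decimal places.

Point 1:
  Lat: 9° + 29/60 + 30/3600 = 9 + 0.483333 + 0.008333 = 9.4916667
  N ⇒ keep positive
  Longitude: 163 + 51/60 + 45/3600 = 163.8625000
  hemisphere W, so the sign is −
Point 2:
  φ: 41° + 8/60 + 35.96/3600 = 41 + 0.133333 + 0.009989 = 41.1433222
  S → negative
  Longitude: 0 + 10/60 + 34.62/3600 = 0.1762833
  E ⇒ keep positive
Point 3:
  φ: 27′ + 44.99″ = 27.74983′; 29 + 27.74983/60 = 29.4624972
  hemisphere S, so the sign is −
  λ: 8° + 33/60 + 4.2/3600 = 8 + 0.550000 + 0.001167 = 8.5511667
  W ⇒ negate

1. 9.491667, -163.862500
2. -41.143322, 0.176283
3. -29.462497, -8.551167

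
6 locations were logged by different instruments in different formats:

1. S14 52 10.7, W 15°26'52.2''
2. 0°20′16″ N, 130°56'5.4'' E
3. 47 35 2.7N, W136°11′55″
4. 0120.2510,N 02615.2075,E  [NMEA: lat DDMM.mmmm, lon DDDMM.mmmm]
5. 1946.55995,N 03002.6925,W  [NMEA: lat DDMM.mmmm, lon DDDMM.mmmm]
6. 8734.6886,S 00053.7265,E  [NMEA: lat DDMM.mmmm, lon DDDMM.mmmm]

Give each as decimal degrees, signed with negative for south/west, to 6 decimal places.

1. -14.869639, -15.447833
2. 0.337778, 130.934833
3. 47.584083, -136.198611
4. 1.337517, 26.253458
5. 19.775999, -30.044875
6. -87.578143, 0.895442

Point 1:
  Latitude: 52′ + 10.7″ = 52.17833′; 14 + 52.17833/60 = 14.8696389
  S ⇒ negate
  λ: 15° + 26/60 + 52.2/3600 = 15 + 0.433333 + 0.014500 = 15.4478333
  W ⇒ negate
Point 2:
  Lat: 20′ + 16″ = 20.26667′; 0 + 20.26667/60 = 0.3377778
  N → positive
  Longitude: 56′ + 5.4″ = 56.09000′; 130 + 56.09000/60 = 130.9348333
  E ⇒ keep positive
Point 3:
  Latitude: 35′ + 2.7″ = 35.04500′; 47 + 35.04500/60 = 47.5840833
  N → positive
  λ: 11′ + 55″ = 11.91667′; 136 + 11.91667/60 = 136.1986111
  W → negative
Point 4:
  φ: degrees = first 2 digits = 1, minutes = 20.251; 1 + 20.251/60 = 1.3375167
  N → positive
  Longitude: split at 3 digits → 026° and 15.2075′; 26 + 15.2075/60 = 26.2534583
  E ⇒ keep positive
Point 5:
  Lat: split at 2 digits → 19° and 46.55995′; 19 + 46.55995/60 = 19.7759992
  N ⇒ keep positive
  Lon: split at 3 digits → 030° and 2.6925′; 30 + 2.6925/60 = 30.0448750
  W ⇒ negate
Point 6:
  Lat: degrees = first 2 digits = 87, minutes = 34.6886; 87 + 34.6886/60 = 87.5781433
  S → negative
  Longitude: degrees = first 3 digits = 0, minutes = 53.7265; 0 + 53.7265/60 = 0.8954417
  E → positive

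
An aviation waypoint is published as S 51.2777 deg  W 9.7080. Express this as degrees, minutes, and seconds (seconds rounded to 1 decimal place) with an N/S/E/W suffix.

φ: whole degrees 51; 16.66200′ → 16′ and 39.720″
Longitude: 0.708000° → 42.48000′; 0.48000 × 60 = 28.800″

51°16′39.7″ S, 9°42′28.8″ W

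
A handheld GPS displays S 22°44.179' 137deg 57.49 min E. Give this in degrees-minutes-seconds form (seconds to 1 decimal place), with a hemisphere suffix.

φ: 44.17900′ → 44′ and 0.17900 × 60 = 10.740″
Longitude: 57.49000′ → 57′ and 0.49000 × 60 = 29.400″

22°44′10.7″ S, 137°57′29.4″ E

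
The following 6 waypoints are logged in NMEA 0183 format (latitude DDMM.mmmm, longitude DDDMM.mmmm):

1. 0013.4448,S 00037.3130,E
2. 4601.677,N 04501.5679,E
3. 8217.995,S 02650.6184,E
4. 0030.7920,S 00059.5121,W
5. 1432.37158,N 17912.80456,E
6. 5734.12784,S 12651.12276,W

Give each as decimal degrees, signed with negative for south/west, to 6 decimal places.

Point 1:
  φ: split at 2 digits → 00° and 13.4448′; 0 + 13.4448/60 = 0.2240800
  S → negative
  Lon: degrees = first 3 digits = 0, minutes = 37.313; 0 + 37.313/60 = 0.6218833
  E ⇒ keep positive
Point 2:
  Lat: split at 2 digits → 46° and 1.677′; 46 + 1.677/60 = 46.0279500
  N ⇒ keep positive
  Lon: split at 3 digits → 045° and 1.5679′; 45 + 1.5679/60 = 45.0261317
  E → positive
Point 3:
  Lat: degrees = first 2 digits = 82, minutes = 17.995; 82 + 17.995/60 = 82.2999167
  S ⇒ negate
  Lon: split at 3 digits → 026° and 50.6184′; 26 + 50.6184/60 = 26.8436400
  E → positive
Point 4:
  φ: split at 2 digits → 00° and 30.792′; 0 + 30.792/60 = 0.5132000
  hemisphere S, so the sign is −
  λ: degrees = first 3 digits = 0, minutes = 59.5121; 0 + 59.5121/60 = 0.9918683
  W → negative
Point 5:
  Lat: split at 2 digits → 14° and 32.37158′; 14 + 32.37158/60 = 14.5395263
  N → positive
  Longitude: split at 3 digits → 179° and 12.80456′; 179 + 12.80456/60 = 179.2134093
  E ⇒ keep positive
Point 6:
  φ: split at 2 digits → 57° and 34.12784′; 57 + 34.12784/60 = 57.5687973
  hemisphere S, so the sign is −
  λ: split at 3 digits → 126° and 51.12276′; 126 + 51.12276/60 = 126.8520460
  hemisphere W, so the sign is −

1. -0.224080, 0.621883
2. 46.027950, 45.026132
3. -82.299917, 26.843640
4. -0.513200, -0.991868
5. 14.539526, 179.213409
6. -57.568797, -126.852046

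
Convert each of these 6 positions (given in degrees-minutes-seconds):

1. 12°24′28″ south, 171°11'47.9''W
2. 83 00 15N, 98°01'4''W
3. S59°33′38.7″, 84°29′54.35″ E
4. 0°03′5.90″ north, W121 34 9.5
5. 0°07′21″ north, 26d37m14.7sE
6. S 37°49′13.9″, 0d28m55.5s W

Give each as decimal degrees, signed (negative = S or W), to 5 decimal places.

Point 1:
  Lat: 12 + 24/60 + 28/3600 = 12.407778
  hemisphere S, so the sign is −
  Longitude: 171° + 11/60 + 47.9/3600 = 171 + 0.183333 + 0.013306 = 171.196639
  W ⇒ negate
Point 2:
  Lat: 83° + 0/60 + 15/3600 = 83 + 0.000000 + 0.004167 = 83.004167
  N → positive
  Longitude: 98 + 1/60 + 4/3600 = 98.017778
  hemisphere W, so the sign is −
Point 3:
  Lat: 59 + 33/60 + 38.7/3600 = 59.560750
  S → negative
  Longitude: 84 + 29/60 + 54.35/3600 = 84.498431
  E → positive
Point 4:
  φ: 3′ + 5.9″ = 3.09833′; 0 + 3.09833/60 = 0.051639
  N ⇒ keep positive
  Lon: 121 + 34/60 + 9.5/3600 = 121.569306
  W → negative
Point 5:
  Latitude: 7′ + 21″ = 7.35000′; 0 + 7.35000/60 = 0.122500
  N ⇒ keep positive
  λ: 37′ + 14.7″ = 37.24500′; 26 + 37.24500/60 = 26.620750
  E ⇒ keep positive
Point 6:
  Lat: 37 + 49/60 + 13.9/3600 = 37.820528
  S ⇒ negate
  Lon: 28′ + 55.5″ = 28.92500′; 0 + 28.92500/60 = 0.482083
  W ⇒ negate

1. -12.40778, -171.19664
2. 83.00417, -98.01778
3. -59.56075, 84.49843
4. 0.05164, -121.56931
5. 0.12250, 26.62075
6. -37.82053, -0.48208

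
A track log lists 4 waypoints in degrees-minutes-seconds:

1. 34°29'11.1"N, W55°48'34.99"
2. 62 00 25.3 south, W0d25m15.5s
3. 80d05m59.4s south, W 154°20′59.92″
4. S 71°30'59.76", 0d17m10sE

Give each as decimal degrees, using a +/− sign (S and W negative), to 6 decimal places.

1. 34.486417, -55.809719
2. -62.007028, -0.420972
3. -80.099833, -154.349978
4. -71.516600, 0.286111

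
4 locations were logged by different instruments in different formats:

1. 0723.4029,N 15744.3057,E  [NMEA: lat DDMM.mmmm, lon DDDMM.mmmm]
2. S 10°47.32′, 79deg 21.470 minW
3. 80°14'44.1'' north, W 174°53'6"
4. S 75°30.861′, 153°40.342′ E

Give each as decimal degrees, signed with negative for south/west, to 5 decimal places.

1. 7.39005, 157.73843
2. -10.78867, -79.35783
3. 80.24558, -174.88500
4. -75.51435, 153.67237

Point 1:
  φ: degrees = first 2 digits = 7, minutes = 23.4029; 7 + 23.4029/60 = 7.390048
  N ⇒ keep positive
  Lon: split at 3 digits → 157° and 44.3057′; 157 + 44.3057/60 = 157.738428
  E → positive
Point 2:
  φ: 10 + 47.32/60 = 10.788667
  S ⇒ negate
  λ: 21.47′ = 0.357833°; total 79.357833
  hemisphere W, so the sign is −
Point 3:
  Lat: 80 + 14/60 + 44.1/3600 = 80.245583
  N → positive
  Longitude: 53′ + 6″ = 53.10000′; 174 + 53.10000/60 = 174.885000
  W ⇒ negate
Point 4:
  φ: 30.861′ = 0.514350°; total 75.514350
  S ⇒ negate
  λ: 153 + 40.342/60 = 153.672367
  E ⇒ keep positive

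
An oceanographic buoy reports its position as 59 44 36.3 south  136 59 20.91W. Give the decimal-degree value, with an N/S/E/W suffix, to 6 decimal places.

59.743417° S, 136.989142° W

Lat: 44′ + 36.3″ = 44.60500′; 59 + 44.60500/60 = 59.7434167
λ: 59′ + 20.91″ = 59.34850′; 136 + 59.34850/60 = 136.9891417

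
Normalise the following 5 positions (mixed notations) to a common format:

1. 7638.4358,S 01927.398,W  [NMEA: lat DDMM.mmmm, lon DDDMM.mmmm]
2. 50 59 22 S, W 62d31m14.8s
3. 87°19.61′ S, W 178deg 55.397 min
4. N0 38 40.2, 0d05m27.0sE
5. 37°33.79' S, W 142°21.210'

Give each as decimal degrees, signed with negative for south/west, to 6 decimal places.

Point 1:
  φ: split at 2 digits → 76° and 38.4358′; 76 + 38.4358/60 = 76.6405967
  S ⇒ negate
  Longitude: split at 3 digits → 019° and 27.398′; 19 + 27.398/60 = 19.4566333
  W → negative
Point 2:
  φ: 59′ + 22″ = 59.36667′; 50 + 59.36667/60 = 50.9894444
  S ⇒ negate
  Longitude: 31′ + 14.8″ = 31.24667′; 62 + 31.24667/60 = 62.5207778
  hemisphere W, so the sign is −
Point 3:
  φ: 19.61′ = 0.326833°; total 87.3268333
  hemisphere S, so the sign is −
  Lon: 55.397′ = 0.923283°; total 178.9232833
  W ⇒ negate
Point 4:
  φ: 0° + 38/60 + 40.2/3600 = 0 + 0.633333 + 0.011167 = 0.6445000
  N ⇒ keep positive
  Lon: 0° + 5/60 + 27/3600 = 0 + 0.083333 + 0.007500 = 0.0908333
  E → positive
Point 5:
  Latitude: 33.79′ = 0.563167°; total 37.5631667
  S → negative
  λ: 142 + 21.21/60 = 142.3535000
  W → negative

1. -76.640597, -19.456633
2. -50.989444, -62.520778
3. -87.326833, -178.923283
4. 0.644500, 0.090833
5. -37.563167, -142.353500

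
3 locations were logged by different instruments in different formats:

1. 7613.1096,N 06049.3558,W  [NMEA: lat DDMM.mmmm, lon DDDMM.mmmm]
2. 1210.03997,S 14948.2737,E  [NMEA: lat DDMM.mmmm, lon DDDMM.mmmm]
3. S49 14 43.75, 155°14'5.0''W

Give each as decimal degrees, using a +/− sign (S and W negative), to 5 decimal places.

Point 1:
  φ: split at 2 digits → 76° and 13.1096′; 76 + 13.1096/60 = 76.218493
  N ⇒ keep positive
  λ: split at 3 digits → 060° and 49.3558′; 60 + 49.3558/60 = 60.822597
  hemisphere W, so the sign is −
Point 2:
  Latitude: split at 2 digits → 12° and 10.03997′; 12 + 10.03997/60 = 12.167333
  S ⇒ negate
  λ: degrees = first 3 digits = 149, minutes = 48.2737; 149 + 48.2737/60 = 149.804562
  E ⇒ keep positive
Point 3:
  Lat: 49 + 14/60 + 43.75/3600 = 49.245486
  S → negative
  Longitude: 155° + 14/60 + 5/3600 = 155 + 0.233333 + 0.001389 = 155.234722
  W ⇒ negate

1. 76.21849, -60.82260
2. -12.16733, 149.80456
3. -49.24549, -155.23472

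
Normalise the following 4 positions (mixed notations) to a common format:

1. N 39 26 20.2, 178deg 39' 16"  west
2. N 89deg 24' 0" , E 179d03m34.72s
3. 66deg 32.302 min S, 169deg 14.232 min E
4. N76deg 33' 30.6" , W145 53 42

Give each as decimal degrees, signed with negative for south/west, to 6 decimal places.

1. 39.438944, -178.654444
2. 89.400000, 179.059644
3. -66.538367, 169.237200
4. 76.558500, -145.895000

Point 1:
  Lat: 39° + 26/60 + 20.2/3600 = 39 + 0.433333 + 0.005611 = 39.4389444
  N → positive
  Lon: 178 + 39/60 + 16/3600 = 178.6544444
  W ⇒ negate
Point 2:
  Latitude: 24′ + 0″ = 24.00000′; 89 + 24.00000/60 = 89.4000000
  N → positive
  Lon: 179 + 3/60 + 34.72/3600 = 179.0596444
  E ⇒ keep positive
Point 3:
  Latitude: 66 + 32.302/60 = 66.5383667
  S ⇒ negate
  Lon: 169 + 14.232/60 = 169.2372000
  E ⇒ keep positive
Point 4:
  φ: 76° + 33/60 + 30.6/3600 = 76 + 0.550000 + 0.008500 = 76.5585000
  N → positive
  Longitude: 145 + 53/60 + 42/3600 = 145.8950000
  W ⇒ negate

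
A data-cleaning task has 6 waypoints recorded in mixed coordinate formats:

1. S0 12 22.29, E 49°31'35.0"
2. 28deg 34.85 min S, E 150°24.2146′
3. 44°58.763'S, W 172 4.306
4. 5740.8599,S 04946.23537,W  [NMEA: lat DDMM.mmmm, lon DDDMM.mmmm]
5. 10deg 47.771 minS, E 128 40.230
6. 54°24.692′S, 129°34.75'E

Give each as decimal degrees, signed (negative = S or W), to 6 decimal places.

1. -0.206192, 49.526389
2. -28.580833, 150.403577
3. -44.979383, -172.071767
4. -57.680998, -49.770590
5. -10.796183, 128.670500
6. -54.411533, 129.579167

Point 1:
  φ: 12′ + 22.29″ = 12.37150′; 0 + 12.37150/60 = 0.2061917
  S ⇒ negate
  Lon: 31′ + 35″ = 31.58333′; 49 + 31.58333/60 = 49.5263889
  E → positive
Point 2:
  Latitude: 28 + 34.85/60 = 28.5808333
  hemisphere S, so the sign is −
  Longitude: 150 + 24.2146/60 = 150.4035767
  E ⇒ keep positive
Point 3:
  Lat: 58.763′ = 0.979383°; total 44.9793833
  hemisphere S, so the sign is −
  λ: 4.306′ = 0.071767°; total 172.0717667
  W → negative
Point 4:
  φ: degrees = first 2 digits = 57, minutes = 40.8599; 57 + 40.8599/60 = 57.6809983
  S ⇒ negate
  Lon: split at 3 digits → 049° and 46.23537′; 49 + 46.23537/60 = 49.7705895
  W → negative
Point 5:
  Latitude: 10 + 47.771/60 = 10.7961833
  S → negative
  Lon: 40.23′ = 0.670500°; total 128.6705000
  E → positive
Point 6:
  Lat: 24.692′ = 0.411533°; total 54.4115333
  S ⇒ negate
  Longitude: 34.75′ = 0.579167°; total 129.5791667
  E ⇒ keep positive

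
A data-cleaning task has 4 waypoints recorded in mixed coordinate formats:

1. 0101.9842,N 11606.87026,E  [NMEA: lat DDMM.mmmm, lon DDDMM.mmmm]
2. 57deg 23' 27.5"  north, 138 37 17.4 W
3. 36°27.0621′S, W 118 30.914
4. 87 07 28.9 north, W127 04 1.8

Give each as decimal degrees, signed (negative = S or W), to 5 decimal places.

1. 1.03307, 116.11450
2. 57.39097, -138.62150
3. -36.45104, -118.51523
4. 87.12469, -127.06717

Point 1:
  Lat: split at 2 digits → 01° and 1.9842′; 1 + 1.9842/60 = 1.033070
  N ⇒ keep positive
  Lon: degrees = first 3 digits = 116, minutes = 6.87026; 116 + 6.87026/60 = 116.114504
  E ⇒ keep positive
Point 2:
  Latitude: 23′ + 27.5″ = 23.45833′; 57 + 23.45833/60 = 57.390972
  N → positive
  λ: 138° + 37/60 + 17.4/3600 = 138 + 0.616667 + 0.004833 = 138.621500
  W → negative
Point 3:
  Latitude: 36 + 27.0621/60 = 36.451035
  S → negative
  Lon: 30.914′ = 0.515233°; total 118.515233
  hemisphere W, so the sign is −
Point 4:
  Lat: 87° + 7/60 + 28.9/3600 = 87 + 0.116667 + 0.008028 = 87.124694
  N ⇒ keep positive
  λ: 127 + 4/60 + 1.8/3600 = 127.067167
  hemisphere W, so the sign is −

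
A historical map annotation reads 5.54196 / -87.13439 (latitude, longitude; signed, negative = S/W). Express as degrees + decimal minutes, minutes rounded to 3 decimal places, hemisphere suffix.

Latitude: 5° + 0.541960 × 60 = 5° 32.51760′
Longitude is negative → W; |value| = 87.134390
Lon: minutes = (87.134390 − 87) × 60 = 8.06340

5° 32.518′ N, 87° 8.063′ W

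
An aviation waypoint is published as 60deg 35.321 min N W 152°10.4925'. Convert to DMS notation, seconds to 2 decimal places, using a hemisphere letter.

Lat: fractional minutes 0.32100 × 60 = 19.2600″
Longitude: 10.49250′ → 10′ and 0.49250 × 60 = 29.5500″

60°35′19.26″ N, 152°10′29.55″ W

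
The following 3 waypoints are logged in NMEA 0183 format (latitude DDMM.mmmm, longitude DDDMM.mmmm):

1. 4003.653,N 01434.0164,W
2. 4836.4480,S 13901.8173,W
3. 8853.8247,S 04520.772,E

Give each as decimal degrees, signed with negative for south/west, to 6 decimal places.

1. 40.060883, -14.566940
2. -48.607467, -139.030288
3. -88.897078, 45.346200

Point 1:
  φ: degrees = first 2 digits = 40, minutes = 3.653; 40 + 3.653/60 = 40.0608833
  N → positive
  λ: split at 3 digits → 014° and 34.0164′; 14 + 34.0164/60 = 14.5669400
  hemisphere W, so the sign is −
Point 2:
  Latitude: split at 2 digits → 48° and 36.448′; 48 + 36.448/60 = 48.6074667
  hemisphere S, so the sign is −
  Lon: split at 3 digits → 139° and 1.8173′; 139 + 1.8173/60 = 139.0302883
  W → negative
Point 3:
  Lat: split at 2 digits → 88° and 53.8247′; 88 + 53.8247/60 = 88.8970783
  S ⇒ negate
  Lon: degrees = first 3 digits = 45, minutes = 20.772; 45 + 20.772/60 = 45.3462000
  E → positive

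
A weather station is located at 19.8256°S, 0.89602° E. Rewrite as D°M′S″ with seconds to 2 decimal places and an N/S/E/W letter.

Lat: 0.825600° → 49.53600′; 0.53600 × 60 = 32.1600″
λ: 0.896020 × 60 = 53.76120′ → 53′, remainder × 60 = 45.6720″

19°49′32.16″ S, 0°53′45.67″ E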